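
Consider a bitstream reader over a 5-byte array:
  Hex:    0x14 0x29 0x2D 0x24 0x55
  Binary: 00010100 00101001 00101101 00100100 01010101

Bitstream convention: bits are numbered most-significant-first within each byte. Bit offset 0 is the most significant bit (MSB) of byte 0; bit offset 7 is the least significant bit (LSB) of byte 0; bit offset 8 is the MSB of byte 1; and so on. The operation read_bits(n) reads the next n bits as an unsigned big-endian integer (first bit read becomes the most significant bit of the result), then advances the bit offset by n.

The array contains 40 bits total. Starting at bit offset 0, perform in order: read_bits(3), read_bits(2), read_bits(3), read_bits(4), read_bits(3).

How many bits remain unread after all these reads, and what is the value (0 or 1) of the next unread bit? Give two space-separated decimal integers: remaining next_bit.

Read 1: bits[0:3] width=3 -> value=0 (bin 000); offset now 3 = byte 0 bit 3; 37 bits remain
Read 2: bits[3:5] width=2 -> value=2 (bin 10); offset now 5 = byte 0 bit 5; 35 bits remain
Read 3: bits[5:8] width=3 -> value=4 (bin 100); offset now 8 = byte 1 bit 0; 32 bits remain
Read 4: bits[8:12] width=4 -> value=2 (bin 0010); offset now 12 = byte 1 bit 4; 28 bits remain
Read 5: bits[12:15] width=3 -> value=4 (bin 100); offset now 15 = byte 1 bit 7; 25 bits remain

Answer: 25 1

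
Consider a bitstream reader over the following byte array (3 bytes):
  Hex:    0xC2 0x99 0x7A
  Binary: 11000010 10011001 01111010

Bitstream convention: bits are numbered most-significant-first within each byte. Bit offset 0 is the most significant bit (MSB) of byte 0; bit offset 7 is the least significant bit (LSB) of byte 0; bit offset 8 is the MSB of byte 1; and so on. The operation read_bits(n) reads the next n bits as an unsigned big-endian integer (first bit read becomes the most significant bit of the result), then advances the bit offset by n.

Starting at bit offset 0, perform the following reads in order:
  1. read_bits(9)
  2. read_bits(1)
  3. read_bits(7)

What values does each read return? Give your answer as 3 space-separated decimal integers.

Answer: 389 0 50

Derivation:
Read 1: bits[0:9] width=9 -> value=389 (bin 110000101); offset now 9 = byte 1 bit 1; 15 bits remain
Read 2: bits[9:10] width=1 -> value=0 (bin 0); offset now 10 = byte 1 bit 2; 14 bits remain
Read 3: bits[10:17] width=7 -> value=50 (bin 0110010); offset now 17 = byte 2 bit 1; 7 bits remain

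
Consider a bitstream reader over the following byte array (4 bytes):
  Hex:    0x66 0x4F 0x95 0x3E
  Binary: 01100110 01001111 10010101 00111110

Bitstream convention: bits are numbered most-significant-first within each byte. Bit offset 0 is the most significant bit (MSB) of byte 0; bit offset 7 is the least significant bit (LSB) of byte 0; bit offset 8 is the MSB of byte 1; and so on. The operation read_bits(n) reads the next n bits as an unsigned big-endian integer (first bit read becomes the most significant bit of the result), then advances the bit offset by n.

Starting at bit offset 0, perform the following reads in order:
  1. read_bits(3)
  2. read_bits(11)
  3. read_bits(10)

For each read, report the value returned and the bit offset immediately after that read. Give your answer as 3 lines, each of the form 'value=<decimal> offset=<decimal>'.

Answer: value=3 offset=3
value=403 offset=14
value=917 offset=24

Derivation:
Read 1: bits[0:3] width=3 -> value=3 (bin 011); offset now 3 = byte 0 bit 3; 29 bits remain
Read 2: bits[3:14] width=11 -> value=403 (bin 00110010011); offset now 14 = byte 1 bit 6; 18 bits remain
Read 3: bits[14:24] width=10 -> value=917 (bin 1110010101); offset now 24 = byte 3 bit 0; 8 bits remain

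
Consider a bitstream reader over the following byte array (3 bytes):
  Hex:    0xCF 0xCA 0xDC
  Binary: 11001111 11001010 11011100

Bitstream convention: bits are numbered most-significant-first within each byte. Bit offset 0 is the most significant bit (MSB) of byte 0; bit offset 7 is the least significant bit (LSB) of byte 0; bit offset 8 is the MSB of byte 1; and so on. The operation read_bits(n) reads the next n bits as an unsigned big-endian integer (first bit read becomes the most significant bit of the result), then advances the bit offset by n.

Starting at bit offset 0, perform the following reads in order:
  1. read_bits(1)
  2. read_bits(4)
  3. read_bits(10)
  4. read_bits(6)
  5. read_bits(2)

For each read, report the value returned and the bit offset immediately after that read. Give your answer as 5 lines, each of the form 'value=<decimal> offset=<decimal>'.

Read 1: bits[0:1] width=1 -> value=1 (bin 1); offset now 1 = byte 0 bit 1; 23 bits remain
Read 2: bits[1:5] width=4 -> value=9 (bin 1001); offset now 5 = byte 0 bit 5; 19 bits remain
Read 3: bits[5:15] width=10 -> value=997 (bin 1111100101); offset now 15 = byte 1 bit 7; 9 bits remain
Read 4: bits[15:21] width=6 -> value=27 (bin 011011); offset now 21 = byte 2 bit 5; 3 bits remain
Read 5: bits[21:23] width=2 -> value=2 (bin 10); offset now 23 = byte 2 bit 7; 1 bits remain

Answer: value=1 offset=1
value=9 offset=5
value=997 offset=15
value=27 offset=21
value=2 offset=23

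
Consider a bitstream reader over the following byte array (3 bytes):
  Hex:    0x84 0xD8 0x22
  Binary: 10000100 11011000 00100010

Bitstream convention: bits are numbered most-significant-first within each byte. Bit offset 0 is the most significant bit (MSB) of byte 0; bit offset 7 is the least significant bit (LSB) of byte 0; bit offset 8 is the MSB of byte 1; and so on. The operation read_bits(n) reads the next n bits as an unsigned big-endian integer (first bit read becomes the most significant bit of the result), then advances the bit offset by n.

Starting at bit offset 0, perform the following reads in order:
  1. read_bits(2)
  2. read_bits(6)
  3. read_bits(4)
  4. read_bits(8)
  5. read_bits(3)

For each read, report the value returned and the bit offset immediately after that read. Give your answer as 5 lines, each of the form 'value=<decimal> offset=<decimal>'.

Answer: value=2 offset=2
value=4 offset=8
value=13 offset=12
value=130 offset=20
value=1 offset=23

Derivation:
Read 1: bits[0:2] width=2 -> value=2 (bin 10); offset now 2 = byte 0 bit 2; 22 bits remain
Read 2: bits[2:8] width=6 -> value=4 (bin 000100); offset now 8 = byte 1 bit 0; 16 bits remain
Read 3: bits[8:12] width=4 -> value=13 (bin 1101); offset now 12 = byte 1 bit 4; 12 bits remain
Read 4: bits[12:20] width=8 -> value=130 (bin 10000010); offset now 20 = byte 2 bit 4; 4 bits remain
Read 5: bits[20:23] width=3 -> value=1 (bin 001); offset now 23 = byte 2 bit 7; 1 bits remain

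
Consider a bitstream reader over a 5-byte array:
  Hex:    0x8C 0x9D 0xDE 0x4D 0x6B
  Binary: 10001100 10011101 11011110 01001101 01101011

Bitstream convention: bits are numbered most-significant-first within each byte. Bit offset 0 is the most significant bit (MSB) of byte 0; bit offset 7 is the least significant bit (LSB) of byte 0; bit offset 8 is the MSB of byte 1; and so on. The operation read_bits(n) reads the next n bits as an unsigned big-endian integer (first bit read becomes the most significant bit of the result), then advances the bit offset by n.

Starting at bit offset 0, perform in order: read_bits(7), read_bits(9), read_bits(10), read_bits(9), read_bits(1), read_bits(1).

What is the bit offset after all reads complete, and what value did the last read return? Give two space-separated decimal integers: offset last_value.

Answer: 37 1

Derivation:
Read 1: bits[0:7] width=7 -> value=70 (bin 1000110); offset now 7 = byte 0 bit 7; 33 bits remain
Read 2: bits[7:16] width=9 -> value=157 (bin 010011101); offset now 16 = byte 2 bit 0; 24 bits remain
Read 3: bits[16:26] width=10 -> value=889 (bin 1101111001); offset now 26 = byte 3 bit 2; 14 bits remain
Read 4: bits[26:35] width=9 -> value=107 (bin 001101011); offset now 35 = byte 4 bit 3; 5 bits remain
Read 5: bits[35:36] width=1 -> value=0 (bin 0); offset now 36 = byte 4 bit 4; 4 bits remain
Read 6: bits[36:37] width=1 -> value=1 (bin 1); offset now 37 = byte 4 bit 5; 3 bits remain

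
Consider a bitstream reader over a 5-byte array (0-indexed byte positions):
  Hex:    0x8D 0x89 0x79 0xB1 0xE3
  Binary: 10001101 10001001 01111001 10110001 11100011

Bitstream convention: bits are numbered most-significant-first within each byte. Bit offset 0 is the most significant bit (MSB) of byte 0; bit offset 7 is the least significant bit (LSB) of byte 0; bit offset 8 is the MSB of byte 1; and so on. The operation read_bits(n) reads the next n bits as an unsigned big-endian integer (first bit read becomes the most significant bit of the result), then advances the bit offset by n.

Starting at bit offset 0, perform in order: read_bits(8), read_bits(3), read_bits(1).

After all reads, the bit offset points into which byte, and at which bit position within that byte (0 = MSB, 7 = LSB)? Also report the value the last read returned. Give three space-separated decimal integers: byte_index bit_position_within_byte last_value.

Read 1: bits[0:8] width=8 -> value=141 (bin 10001101); offset now 8 = byte 1 bit 0; 32 bits remain
Read 2: bits[8:11] width=3 -> value=4 (bin 100); offset now 11 = byte 1 bit 3; 29 bits remain
Read 3: bits[11:12] width=1 -> value=0 (bin 0); offset now 12 = byte 1 bit 4; 28 bits remain

Answer: 1 4 0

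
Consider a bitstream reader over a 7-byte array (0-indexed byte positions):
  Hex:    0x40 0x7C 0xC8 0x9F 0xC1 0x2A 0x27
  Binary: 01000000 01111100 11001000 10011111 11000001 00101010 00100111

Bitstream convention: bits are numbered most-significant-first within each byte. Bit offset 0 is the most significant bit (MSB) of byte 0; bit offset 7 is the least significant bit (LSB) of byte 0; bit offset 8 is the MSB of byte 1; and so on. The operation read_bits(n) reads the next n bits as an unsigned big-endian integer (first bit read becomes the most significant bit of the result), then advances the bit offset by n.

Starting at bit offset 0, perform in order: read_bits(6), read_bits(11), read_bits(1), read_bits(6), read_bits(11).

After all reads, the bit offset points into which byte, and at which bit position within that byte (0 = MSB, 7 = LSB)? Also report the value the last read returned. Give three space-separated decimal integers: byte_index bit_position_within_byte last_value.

Answer: 4 3 1278

Derivation:
Read 1: bits[0:6] width=6 -> value=16 (bin 010000); offset now 6 = byte 0 bit 6; 50 bits remain
Read 2: bits[6:17] width=11 -> value=249 (bin 00011111001); offset now 17 = byte 2 bit 1; 39 bits remain
Read 3: bits[17:18] width=1 -> value=1 (bin 1); offset now 18 = byte 2 bit 2; 38 bits remain
Read 4: bits[18:24] width=6 -> value=8 (bin 001000); offset now 24 = byte 3 bit 0; 32 bits remain
Read 5: bits[24:35] width=11 -> value=1278 (bin 10011111110); offset now 35 = byte 4 bit 3; 21 bits remain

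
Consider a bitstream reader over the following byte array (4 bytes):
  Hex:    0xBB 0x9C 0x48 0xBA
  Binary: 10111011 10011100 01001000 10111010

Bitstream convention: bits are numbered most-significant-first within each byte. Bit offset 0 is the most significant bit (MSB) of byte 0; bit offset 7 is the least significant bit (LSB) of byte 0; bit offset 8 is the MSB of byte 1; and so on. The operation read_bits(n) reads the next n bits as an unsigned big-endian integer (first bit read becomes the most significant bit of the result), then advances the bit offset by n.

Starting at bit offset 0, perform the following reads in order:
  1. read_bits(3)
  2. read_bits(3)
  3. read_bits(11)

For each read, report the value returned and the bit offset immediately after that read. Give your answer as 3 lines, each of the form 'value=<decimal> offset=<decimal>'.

Read 1: bits[0:3] width=3 -> value=5 (bin 101); offset now 3 = byte 0 bit 3; 29 bits remain
Read 2: bits[3:6] width=3 -> value=6 (bin 110); offset now 6 = byte 0 bit 6; 26 bits remain
Read 3: bits[6:17] width=11 -> value=1848 (bin 11100111000); offset now 17 = byte 2 bit 1; 15 bits remain

Answer: value=5 offset=3
value=6 offset=6
value=1848 offset=17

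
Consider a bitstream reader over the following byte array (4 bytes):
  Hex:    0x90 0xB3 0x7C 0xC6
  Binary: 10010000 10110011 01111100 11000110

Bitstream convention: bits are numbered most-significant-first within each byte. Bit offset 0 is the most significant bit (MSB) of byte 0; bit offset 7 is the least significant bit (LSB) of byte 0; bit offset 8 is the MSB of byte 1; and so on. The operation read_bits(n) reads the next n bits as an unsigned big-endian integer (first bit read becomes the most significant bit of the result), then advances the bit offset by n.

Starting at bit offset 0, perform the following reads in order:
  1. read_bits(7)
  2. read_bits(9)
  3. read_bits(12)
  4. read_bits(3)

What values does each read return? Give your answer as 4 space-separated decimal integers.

Answer: 72 179 1996 3

Derivation:
Read 1: bits[0:7] width=7 -> value=72 (bin 1001000); offset now 7 = byte 0 bit 7; 25 bits remain
Read 2: bits[7:16] width=9 -> value=179 (bin 010110011); offset now 16 = byte 2 bit 0; 16 bits remain
Read 3: bits[16:28] width=12 -> value=1996 (bin 011111001100); offset now 28 = byte 3 bit 4; 4 bits remain
Read 4: bits[28:31] width=3 -> value=3 (bin 011); offset now 31 = byte 3 bit 7; 1 bits remain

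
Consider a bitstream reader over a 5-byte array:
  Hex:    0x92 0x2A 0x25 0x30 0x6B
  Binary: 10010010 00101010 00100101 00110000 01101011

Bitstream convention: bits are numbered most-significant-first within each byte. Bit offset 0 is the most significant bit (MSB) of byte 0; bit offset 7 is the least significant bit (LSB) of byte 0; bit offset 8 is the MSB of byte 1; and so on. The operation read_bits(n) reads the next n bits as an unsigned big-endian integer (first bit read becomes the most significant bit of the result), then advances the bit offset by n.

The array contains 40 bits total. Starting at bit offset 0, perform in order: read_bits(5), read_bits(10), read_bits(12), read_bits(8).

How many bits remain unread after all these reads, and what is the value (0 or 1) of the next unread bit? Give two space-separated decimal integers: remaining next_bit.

Answer: 5 0

Derivation:
Read 1: bits[0:5] width=5 -> value=18 (bin 10010); offset now 5 = byte 0 bit 5; 35 bits remain
Read 2: bits[5:15] width=10 -> value=277 (bin 0100010101); offset now 15 = byte 1 bit 7; 25 bits remain
Read 3: bits[15:27] width=12 -> value=297 (bin 000100101001); offset now 27 = byte 3 bit 3; 13 bits remain
Read 4: bits[27:35] width=8 -> value=131 (bin 10000011); offset now 35 = byte 4 bit 3; 5 bits remain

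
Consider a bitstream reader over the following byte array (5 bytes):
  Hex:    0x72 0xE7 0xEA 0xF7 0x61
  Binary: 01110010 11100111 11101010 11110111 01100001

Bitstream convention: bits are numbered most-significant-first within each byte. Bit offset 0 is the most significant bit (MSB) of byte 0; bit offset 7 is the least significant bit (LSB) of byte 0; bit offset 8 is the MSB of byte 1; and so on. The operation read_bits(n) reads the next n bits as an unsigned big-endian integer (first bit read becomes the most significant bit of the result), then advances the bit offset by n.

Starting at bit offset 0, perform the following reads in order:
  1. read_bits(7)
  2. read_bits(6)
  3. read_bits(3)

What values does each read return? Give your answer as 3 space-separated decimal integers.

Answer: 57 28 7

Derivation:
Read 1: bits[0:7] width=7 -> value=57 (bin 0111001); offset now 7 = byte 0 bit 7; 33 bits remain
Read 2: bits[7:13] width=6 -> value=28 (bin 011100); offset now 13 = byte 1 bit 5; 27 bits remain
Read 3: bits[13:16] width=3 -> value=7 (bin 111); offset now 16 = byte 2 bit 0; 24 bits remain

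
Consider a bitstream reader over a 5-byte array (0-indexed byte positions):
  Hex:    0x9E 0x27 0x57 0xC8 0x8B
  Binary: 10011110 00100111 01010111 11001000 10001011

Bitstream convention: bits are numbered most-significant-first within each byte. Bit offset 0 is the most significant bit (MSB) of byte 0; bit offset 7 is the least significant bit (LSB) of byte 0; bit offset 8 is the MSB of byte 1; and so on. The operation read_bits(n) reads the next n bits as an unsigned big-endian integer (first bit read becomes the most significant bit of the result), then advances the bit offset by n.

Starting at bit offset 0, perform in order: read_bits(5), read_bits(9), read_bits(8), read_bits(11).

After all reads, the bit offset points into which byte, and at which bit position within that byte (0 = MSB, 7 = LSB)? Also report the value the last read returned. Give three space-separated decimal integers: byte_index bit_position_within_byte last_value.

Answer: 4 1 1937

Derivation:
Read 1: bits[0:5] width=5 -> value=19 (bin 10011); offset now 5 = byte 0 bit 5; 35 bits remain
Read 2: bits[5:14] width=9 -> value=393 (bin 110001001); offset now 14 = byte 1 bit 6; 26 bits remain
Read 3: bits[14:22] width=8 -> value=213 (bin 11010101); offset now 22 = byte 2 bit 6; 18 bits remain
Read 4: bits[22:33] width=11 -> value=1937 (bin 11110010001); offset now 33 = byte 4 bit 1; 7 bits remain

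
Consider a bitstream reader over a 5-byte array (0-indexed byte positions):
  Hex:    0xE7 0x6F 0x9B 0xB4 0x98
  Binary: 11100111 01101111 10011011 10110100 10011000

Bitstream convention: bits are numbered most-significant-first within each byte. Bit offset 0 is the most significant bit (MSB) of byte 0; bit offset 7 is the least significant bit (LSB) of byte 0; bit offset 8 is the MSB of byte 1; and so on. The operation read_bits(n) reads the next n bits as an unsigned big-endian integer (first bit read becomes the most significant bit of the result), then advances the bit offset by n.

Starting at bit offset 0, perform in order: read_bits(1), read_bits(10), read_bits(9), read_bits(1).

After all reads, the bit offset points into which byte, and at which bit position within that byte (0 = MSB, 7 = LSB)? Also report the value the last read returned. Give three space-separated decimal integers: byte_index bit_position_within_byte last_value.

Answer: 2 5 1

Derivation:
Read 1: bits[0:1] width=1 -> value=1 (bin 1); offset now 1 = byte 0 bit 1; 39 bits remain
Read 2: bits[1:11] width=10 -> value=827 (bin 1100111011); offset now 11 = byte 1 bit 3; 29 bits remain
Read 3: bits[11:20] width=9 -> value=249 (bin 011111001); offset now 20 = byte 2 bit 4; 20 bits remain
Read 4: bits[20:21] width=1 -> value=1 (bin 1); offset now 21 = byte 2 bit 5; 19 bits remain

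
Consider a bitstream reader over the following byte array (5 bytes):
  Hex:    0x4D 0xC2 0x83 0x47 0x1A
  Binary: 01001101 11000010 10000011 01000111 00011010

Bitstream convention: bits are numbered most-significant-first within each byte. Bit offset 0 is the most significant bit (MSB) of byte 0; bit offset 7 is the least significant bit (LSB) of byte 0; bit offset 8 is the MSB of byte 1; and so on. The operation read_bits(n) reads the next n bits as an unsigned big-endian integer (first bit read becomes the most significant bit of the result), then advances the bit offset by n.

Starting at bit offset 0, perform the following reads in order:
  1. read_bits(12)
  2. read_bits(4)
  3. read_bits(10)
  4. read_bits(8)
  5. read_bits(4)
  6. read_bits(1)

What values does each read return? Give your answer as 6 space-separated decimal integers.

Answer: 1244 2 525 28 6 1

Derivation:
Read 1: bits[0:12] width=12 -> value=1244 (bin 010011011100); offset now 12 = byte 1 bit 4; 28 bits remain
Read 2: bits[12:16] width=4 -> value=2 (bin 0010); offset now 16 = byte 2 bit 0; 24 bits remain
Read 3: bits[16:26] width=10 -> value=525 (bin 1000001101); offset now 26 = byte 3 bit 2; 14 bits remain
Read 4: bits[26:34] width=8 -> value=28 (bin 00011100); offset now 34 = byte 4 bit 2; 6 bits remain
Read 5: bits[34:38] width=4 -> value=6 (bin 0110); offset now 38 = byte 4 bit 6; 2 bits remain
Read 6: bits[38:39] width=1 -> value=1 (bin 1); offset now 39 = byte 4 bit 7; 1 bits remain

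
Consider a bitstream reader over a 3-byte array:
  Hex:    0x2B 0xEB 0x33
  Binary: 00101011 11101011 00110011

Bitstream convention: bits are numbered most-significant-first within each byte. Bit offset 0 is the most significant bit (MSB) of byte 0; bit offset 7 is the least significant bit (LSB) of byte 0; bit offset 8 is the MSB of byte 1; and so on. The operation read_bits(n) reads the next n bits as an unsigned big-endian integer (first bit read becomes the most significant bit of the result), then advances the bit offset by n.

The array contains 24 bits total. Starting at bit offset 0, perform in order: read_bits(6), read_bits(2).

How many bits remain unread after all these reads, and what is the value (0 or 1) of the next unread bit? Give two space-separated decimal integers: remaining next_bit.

Read 1: bits[0:6] width=6 -> value=10 (bin 001010); offset now 6 = byte 0 bit 6; 18 bits remain
Read 2: bits[6:8] width=2 -> value=3 (bin 11); offset now 8 = byte 1 bit 0; 16 bits remain

Answer: 16 1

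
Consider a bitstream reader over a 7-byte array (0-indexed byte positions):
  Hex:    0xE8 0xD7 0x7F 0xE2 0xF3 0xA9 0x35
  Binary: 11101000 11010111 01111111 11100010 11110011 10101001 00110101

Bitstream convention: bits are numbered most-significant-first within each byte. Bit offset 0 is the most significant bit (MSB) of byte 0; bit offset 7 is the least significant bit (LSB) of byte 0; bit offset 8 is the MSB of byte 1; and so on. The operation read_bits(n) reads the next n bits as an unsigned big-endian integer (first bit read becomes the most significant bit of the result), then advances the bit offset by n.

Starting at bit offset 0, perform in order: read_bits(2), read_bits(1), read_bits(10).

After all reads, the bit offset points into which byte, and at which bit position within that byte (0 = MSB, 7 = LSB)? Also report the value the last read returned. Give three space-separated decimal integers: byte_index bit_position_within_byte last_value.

Read 1: bits[0:2] width=2 -> value=3 (bin 11); offset now 2 = byte 0 bit 2; 54 bits remain
Read 2: bits[2:3] width=1 -> value=1 (bin 1); offset now 3 = byte 0 bit 3; 53 bits remain
Read 3: bits[3:13] width=10 -> value=282 (bin 0100011010); offset now 13 = byte 1 bit 5; 43 bits remain

Answer: 1 5 282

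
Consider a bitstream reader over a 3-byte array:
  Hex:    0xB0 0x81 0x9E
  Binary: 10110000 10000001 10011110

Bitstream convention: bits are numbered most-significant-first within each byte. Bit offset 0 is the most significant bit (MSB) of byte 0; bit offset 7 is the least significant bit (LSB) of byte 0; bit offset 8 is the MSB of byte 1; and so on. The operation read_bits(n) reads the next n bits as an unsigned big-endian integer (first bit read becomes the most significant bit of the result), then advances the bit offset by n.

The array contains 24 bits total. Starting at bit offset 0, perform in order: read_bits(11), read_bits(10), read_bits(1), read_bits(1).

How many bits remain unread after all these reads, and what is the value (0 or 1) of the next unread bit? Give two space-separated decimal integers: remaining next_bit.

Read 1: bits[0:11] width=11 -> value=1412 (bin 10110000100); offset now 11 = byte 1 bit 3; 13 bits remain
Read 2: bits[11:21] width=10 -> value=51 (bin 0000110011); offset now 21 = byte 2 bit 5; 3 bits remain
Read 3: bits[21:22] width=1 -> value=1 (bin 1); offset now 22 = byte 2 bit 6; 2 bits remain
Read 4: bits[22:23] width=1 -> value=1 (bin 1); offset now 23 = byte 2 bit 7; 1 bits remain

Answer: 1 0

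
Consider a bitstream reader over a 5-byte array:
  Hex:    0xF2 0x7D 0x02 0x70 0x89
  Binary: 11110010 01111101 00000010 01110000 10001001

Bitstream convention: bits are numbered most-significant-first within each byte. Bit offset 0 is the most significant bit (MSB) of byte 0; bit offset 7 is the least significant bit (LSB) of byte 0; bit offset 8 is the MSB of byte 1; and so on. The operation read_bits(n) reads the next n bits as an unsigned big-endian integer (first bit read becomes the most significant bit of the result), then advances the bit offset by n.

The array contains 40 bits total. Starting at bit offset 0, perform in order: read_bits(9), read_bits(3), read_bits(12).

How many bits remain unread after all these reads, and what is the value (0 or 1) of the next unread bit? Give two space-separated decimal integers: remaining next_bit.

Answer: 16 0

Derivation:
Read 1: bits[0:9] width=9 -> value=484 (bin 111100100); offset now 9 = byte 1 bit 1; 31 bits remain
Read 2: bits[9:12] width=3 -> value=7 (bin 111); offset now 12 = byte 1 bit 4; 28 bits remain
Read 3: bits[12:24] width=12 -> value=3330 (bin 110100000010); offset now 24 = byte 3 bit 0; 16 bits remain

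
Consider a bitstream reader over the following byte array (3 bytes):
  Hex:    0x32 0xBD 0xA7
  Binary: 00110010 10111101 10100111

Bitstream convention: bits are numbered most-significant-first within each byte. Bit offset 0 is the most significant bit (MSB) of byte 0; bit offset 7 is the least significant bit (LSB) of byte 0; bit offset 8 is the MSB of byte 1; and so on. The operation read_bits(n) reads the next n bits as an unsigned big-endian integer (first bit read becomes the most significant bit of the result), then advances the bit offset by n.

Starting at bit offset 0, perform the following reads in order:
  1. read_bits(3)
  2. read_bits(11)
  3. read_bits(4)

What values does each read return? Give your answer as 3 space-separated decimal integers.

Answer: 1 1199 6

Derivation:
Read 1: bits[0:3] width=3 -> value=1 (bin 001); offset now 3 = byte 0 bit 3; 21 bits remain
Read 2: bits[3:14] width=11 -> value=1199 (bin 10010101111); offset now 14 = byte 1 bit 6; 10 bits remain
Read 3: bits[14:18] width=4 -> value=6 (bin 0110); offset now 18 = byte 2 bit 2; 6 bits remain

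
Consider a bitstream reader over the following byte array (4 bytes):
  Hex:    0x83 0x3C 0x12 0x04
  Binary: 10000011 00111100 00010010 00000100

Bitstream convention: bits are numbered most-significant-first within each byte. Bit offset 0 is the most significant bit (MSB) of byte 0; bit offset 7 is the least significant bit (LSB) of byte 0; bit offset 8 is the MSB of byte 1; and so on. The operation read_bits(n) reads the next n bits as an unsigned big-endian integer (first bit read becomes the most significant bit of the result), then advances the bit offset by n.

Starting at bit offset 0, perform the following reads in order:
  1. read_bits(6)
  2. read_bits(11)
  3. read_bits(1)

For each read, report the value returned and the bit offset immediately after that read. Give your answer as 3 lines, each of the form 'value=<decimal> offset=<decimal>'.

Read 1: bits[0:6] width=6 -> value=32 (bin 100000); offset now 6 = byte 0 bit 6; 26 bits remain
Read 2: bits[6:17] width=11 -> value=1656 (bin 11001111000); offset now 17 = byte 2 bit 1; 15 bits remain
Read 3: bits[17:18] width=1 -> value=0 (bin 0); offset now 18 = byte 2 bit 2; 14 bits remain

Answer: value=32 offset=6
value=1656 offset=17
value=0 offset=18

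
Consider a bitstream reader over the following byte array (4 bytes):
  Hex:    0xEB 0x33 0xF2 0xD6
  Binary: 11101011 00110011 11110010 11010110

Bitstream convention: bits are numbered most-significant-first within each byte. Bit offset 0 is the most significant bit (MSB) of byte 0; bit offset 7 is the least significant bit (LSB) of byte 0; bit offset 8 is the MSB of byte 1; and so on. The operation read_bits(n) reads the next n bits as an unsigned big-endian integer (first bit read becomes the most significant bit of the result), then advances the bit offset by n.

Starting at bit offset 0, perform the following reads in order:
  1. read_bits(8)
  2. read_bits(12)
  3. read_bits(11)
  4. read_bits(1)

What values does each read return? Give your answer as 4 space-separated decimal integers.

Read 1: bits[0:8] width=8 -> value=235 (bin 11101011); offset now 8 = byte 1 bit 0; 24 bits remain
Read 2: bits[8:20] width=12 -> value=831 (bin 001100111111); offset now 20 = byte 2 bit 4; 12 bits remain
Read 3: bits[20:31] width=11 -> value=363 (bin 00101101011); offset now 31 = byte 3 bit 7; 1 bits remain
Read 4: bits[31:32] width=1 -> value=0 (bin 0); offset now 32 = byte 4 bit 0; 0 bits remain

Answer: 235 831 363 0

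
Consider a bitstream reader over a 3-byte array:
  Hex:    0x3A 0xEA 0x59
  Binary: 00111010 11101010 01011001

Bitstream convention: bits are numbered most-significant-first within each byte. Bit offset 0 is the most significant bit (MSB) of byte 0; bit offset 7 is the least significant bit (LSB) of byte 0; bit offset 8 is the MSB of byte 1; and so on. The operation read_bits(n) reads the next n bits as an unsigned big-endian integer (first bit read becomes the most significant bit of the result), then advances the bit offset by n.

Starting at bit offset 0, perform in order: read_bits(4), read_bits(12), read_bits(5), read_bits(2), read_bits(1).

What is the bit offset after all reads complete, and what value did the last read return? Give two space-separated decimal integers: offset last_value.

Answer: 24 1

Derivation:
Read 1: bits[0:4] width=4 -> value=3 (bin 0011); offset now 4 = byte 0 bit 4; 20 bits remain
Read 2: bits[4:16] width=12 -> value=2794 (bin 101011101010); offset now 16 = byte 2 bit 0; 8 bits remain
Read 3: bits[16:21] width=5 -> value=11 (bin 01011); offset now 21 = byte 2 bit 5; 3 bits remain
Read 4: bits[21:23] width=2 -> value=0 (bin 00); offset now 23 = byte 2 bit 7; 1 bits remain
Read 5: bits[23:24] width=1 -> value=1 (bin 1); offset now 24 = byte 3 bit 0; 0 bits remain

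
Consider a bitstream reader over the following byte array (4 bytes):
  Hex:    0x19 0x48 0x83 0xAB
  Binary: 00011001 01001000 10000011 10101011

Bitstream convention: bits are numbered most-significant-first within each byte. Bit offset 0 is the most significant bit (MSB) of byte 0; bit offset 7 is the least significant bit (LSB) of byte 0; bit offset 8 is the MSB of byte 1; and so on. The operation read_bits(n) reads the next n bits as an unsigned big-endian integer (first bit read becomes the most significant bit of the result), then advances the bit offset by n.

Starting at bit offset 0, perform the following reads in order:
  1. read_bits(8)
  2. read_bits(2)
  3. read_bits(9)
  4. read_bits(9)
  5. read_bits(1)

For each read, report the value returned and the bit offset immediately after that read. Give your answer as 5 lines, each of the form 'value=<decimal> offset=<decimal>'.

Read 1: bits[0:8] width=8 -> value=25 (bin 00011001); offset now 8 = byte 1 bit 0; 24 bits remain
Read 2: bits[8:10] width=2 -> value=1 (bin 01); offset now 10 = byte 1 bit 2; 22 bits remain
Read 3: bits[10:19] width=9 -> value=68 (bin 001000100); offset now 19 = byte 2 bit 3; 13 bits remain
Read 4: bits[19:28] width=9 -> value=58 (bin 000111010); offset now 28 = byte 3 bit 4; 4 bits remain
Read 5: bits[28:29] width=1 -> value=1 (bin 1); offset now 29 = byte 3 bit 5; 3 bits remain

Answer: value=25 offset=8
value=1 offset=10
value=68 offset=19
value=58 offset=28
value=1 offset=29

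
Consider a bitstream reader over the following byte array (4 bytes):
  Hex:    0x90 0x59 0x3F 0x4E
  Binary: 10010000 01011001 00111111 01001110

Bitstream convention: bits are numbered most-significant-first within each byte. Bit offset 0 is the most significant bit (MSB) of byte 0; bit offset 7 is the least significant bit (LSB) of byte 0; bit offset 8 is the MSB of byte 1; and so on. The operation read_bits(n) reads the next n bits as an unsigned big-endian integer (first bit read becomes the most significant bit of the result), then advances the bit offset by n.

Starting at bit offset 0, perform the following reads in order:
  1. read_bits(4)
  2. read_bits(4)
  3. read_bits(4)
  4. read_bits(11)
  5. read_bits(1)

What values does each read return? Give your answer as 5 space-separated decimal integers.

Answer: 9 0 5 1183 1

Derivation:
Read 1: bits[0:4] width=4 -> value=9 (bin 1001); offset now 4 = byte 0 bit 4; 28 bits remain
Read 2: bits[4:8] width=4 -> value=0 (bin 0000); offset now 8 = byte 1 bit 0; 24 bits remain
Read 3: bits[8:12] width=4 -> value=5 (bin 0101); offset now 12 = byte 1 bit 4; 20 bits remain
Read 4: bits[12:23] width=11 -> value=1183 (bin 10010011111); offset now 23 = byte 2 bit 7; 9 bits remain
Read 5: bits[23:24] width=1 -> value=1 (bin 1); offset now 24 = byte 3 bit 0; 8 bits remain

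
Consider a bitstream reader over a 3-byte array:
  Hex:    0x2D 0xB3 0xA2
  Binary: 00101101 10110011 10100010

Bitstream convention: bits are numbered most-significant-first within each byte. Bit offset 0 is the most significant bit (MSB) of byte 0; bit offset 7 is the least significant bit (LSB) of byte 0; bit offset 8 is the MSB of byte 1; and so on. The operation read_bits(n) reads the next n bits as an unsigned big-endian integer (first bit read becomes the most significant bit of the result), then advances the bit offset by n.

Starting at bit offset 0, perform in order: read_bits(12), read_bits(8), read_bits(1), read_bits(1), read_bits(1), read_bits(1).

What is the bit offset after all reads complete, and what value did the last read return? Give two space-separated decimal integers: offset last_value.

Read 1: bits[0:12] width=12 -> value=731 (bin 001011011011); offset now 12 = byte 1 bit 4; 12 bits remain
Read 2: bits[12:20] width=8 -> value=58 (bin 00111010); offset now 20 = byte 2 bit 4; 4 bits remain
Read 3: bits[20:21] width=1 -> value=0 (bin 0); offset now 21 = byte 2 bit 5; 3 bits remain
Read 4: bits[21:22] width=1 -> value=0 (bin 0); offset now 22 = byte 2 bit 6; 2 bits remain
Read 5: bits[22:23] width=1 -> value=1 (bin 1); offset now 23 = byte 2 bit 7; 1 bits remain
Read 6: bits[23:24] width=1 -> value=0 (bin 0); offset now 24 = byte 3 bit 0; 0 bits remain

Answer: 24 0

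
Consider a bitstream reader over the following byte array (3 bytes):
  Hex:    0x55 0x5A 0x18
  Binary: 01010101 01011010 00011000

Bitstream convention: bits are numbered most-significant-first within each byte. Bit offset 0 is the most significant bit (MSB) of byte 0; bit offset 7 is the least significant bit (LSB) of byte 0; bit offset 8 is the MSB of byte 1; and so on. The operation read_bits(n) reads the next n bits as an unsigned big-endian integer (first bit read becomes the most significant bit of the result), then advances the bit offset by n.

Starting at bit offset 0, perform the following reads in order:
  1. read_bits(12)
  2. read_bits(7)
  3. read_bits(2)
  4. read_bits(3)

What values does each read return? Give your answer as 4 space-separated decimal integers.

Answer: 1365 80 3 0

Derivation:
Read 1: bits[0:12] width=12 -> value=1365 (bin 010101010101); offset now 12 = byte 1 bit 4; 12 bits remain
Read 2: bits[12:19] width=7 -> value=80 (bin 1010000); offset now 19 = byte 2 bit 3; 5 bits remain
Read 3: bits[19:21] width=2 -> value=3 (bin 11); offset now 21 = byte 2 bit 5; 3 bits remain
Read 4: bits[21:24] width=3 -> value=0 (bin 000); offset now 24 = byte 3 bit 0; 0 bits remain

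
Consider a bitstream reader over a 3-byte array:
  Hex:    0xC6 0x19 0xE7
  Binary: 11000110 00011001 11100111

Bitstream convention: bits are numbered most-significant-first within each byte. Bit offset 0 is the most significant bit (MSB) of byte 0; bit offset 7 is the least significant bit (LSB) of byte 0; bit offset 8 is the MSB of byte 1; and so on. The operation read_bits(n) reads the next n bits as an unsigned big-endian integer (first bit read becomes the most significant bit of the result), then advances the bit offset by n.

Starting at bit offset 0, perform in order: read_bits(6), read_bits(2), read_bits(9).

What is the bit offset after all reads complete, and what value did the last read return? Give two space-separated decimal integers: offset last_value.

Answer: 17 51

Derivation:
Read 1: bits[0:6] width=6 -> value=49 (bin 110001); offset now 6 = byte 0 bit 6; 18 bits remain
Read 2: bits[6:8] width=2 -> value=2 (bin 10); offset now 8 = byte 1 bit 0; 16 bits remain
Read 3: bits[8:17] width=9 -> value=51 (bin 000110011); offset now 17 = byte 2 bit 1; 7 bits remain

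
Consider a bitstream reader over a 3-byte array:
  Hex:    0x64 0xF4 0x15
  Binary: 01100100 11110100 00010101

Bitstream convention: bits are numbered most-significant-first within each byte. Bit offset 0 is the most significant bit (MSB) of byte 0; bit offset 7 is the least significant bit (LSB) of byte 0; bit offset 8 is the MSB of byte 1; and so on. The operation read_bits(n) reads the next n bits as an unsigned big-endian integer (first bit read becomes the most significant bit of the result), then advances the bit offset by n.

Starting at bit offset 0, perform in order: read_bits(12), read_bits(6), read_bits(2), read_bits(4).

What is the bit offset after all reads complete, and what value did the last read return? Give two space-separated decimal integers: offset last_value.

Read 1: bits[0:12] width=12 -> value=1615 (bin 011001001111); offset now 12 = byte 1 bit 4; 12 bits remain
Read 2: bits[12:18] width=6 -> value=16 (bin 010000); offset now 18 = byte 2 bit 2; 6 bits remain
Read 3: bits[18:20] width=2 -> value=1 (bin 01); offset now 20 = byte 2 bit 4; 4 bits remain
Read 4: bits[20:24] width=4 -> value=5 (bin 0101); offset now 24 = byte 3 bit 0; 0 bits remain

Answer: 24 5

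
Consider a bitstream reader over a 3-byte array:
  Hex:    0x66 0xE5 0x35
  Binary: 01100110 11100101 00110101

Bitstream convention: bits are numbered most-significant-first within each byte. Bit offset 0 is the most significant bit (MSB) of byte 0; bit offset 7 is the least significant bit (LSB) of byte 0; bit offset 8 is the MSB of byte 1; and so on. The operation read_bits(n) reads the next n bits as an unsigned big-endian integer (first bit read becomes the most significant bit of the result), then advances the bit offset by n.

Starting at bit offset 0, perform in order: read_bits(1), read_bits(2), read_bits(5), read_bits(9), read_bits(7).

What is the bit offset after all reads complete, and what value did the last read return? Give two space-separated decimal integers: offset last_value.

Read 1: bits[0:1] width=1 -> value=0 (bin 0); offset now 1 = byte 0 bit 1; 23 bits remain
Read 2: bits[1:3] width=2 -> value=3 (bin 11); offset now 3 = byte 0 bit 3; 21 bits remain
Read 3: bits[3:8] width=5 -> value=6 (bin 00110); offset now 8 = byte 1 bit 0; 16 bits remain
Read 4: bits[8:17] width=9 -> value=458 (bin 111001010); offset now 17 = byte 2 bit 1; 7 bits remain
Read 5: bits[17:24] width=7 -> value=53 (bin 0110101); offset now 24 = byte 3 bit 0; 0 bits remain

Answer: 24 53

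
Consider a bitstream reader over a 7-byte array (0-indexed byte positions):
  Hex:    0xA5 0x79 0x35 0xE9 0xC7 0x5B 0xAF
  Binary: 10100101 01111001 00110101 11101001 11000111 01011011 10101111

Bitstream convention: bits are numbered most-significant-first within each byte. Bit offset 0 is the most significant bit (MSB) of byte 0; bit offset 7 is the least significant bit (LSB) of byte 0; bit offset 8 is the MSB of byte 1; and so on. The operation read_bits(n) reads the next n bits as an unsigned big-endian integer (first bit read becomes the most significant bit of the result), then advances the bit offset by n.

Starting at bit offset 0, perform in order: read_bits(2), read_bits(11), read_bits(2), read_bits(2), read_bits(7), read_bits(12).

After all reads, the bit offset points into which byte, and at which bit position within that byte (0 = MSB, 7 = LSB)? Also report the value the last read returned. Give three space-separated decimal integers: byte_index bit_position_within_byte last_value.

Read 1: bits[0:2] width=2 -> value=2 (bin 10); offset now 2 = byte 0 bit 2; 54 bits remain
Read 2: bits[2:13] width=11 -> value=1199 (bin 10010101111); offset now 13 = byte 1 bit 5; 43 bits remain
Read 3: bits[13:15] width=2 -> value=0 (bin 00); offset now 15 = byte 1 bit 7; 41 bits remain
Read 4: bits[15:17] width=2 -> value=2 (bin 10); offset now 17 = byte 2 bit 1; 39 bits remain
Read 5: bits[17:24] width=7 -> value=53 (bin 0110101); offset now 24 = byte 3 bit 0; 32 bits remain
Read 6: bits[24:36] width=12 -> value=3740 (bin 111010011100); offset now 36 = byte 4 bit 4; 20 bits remain

Answer: 4 4 3740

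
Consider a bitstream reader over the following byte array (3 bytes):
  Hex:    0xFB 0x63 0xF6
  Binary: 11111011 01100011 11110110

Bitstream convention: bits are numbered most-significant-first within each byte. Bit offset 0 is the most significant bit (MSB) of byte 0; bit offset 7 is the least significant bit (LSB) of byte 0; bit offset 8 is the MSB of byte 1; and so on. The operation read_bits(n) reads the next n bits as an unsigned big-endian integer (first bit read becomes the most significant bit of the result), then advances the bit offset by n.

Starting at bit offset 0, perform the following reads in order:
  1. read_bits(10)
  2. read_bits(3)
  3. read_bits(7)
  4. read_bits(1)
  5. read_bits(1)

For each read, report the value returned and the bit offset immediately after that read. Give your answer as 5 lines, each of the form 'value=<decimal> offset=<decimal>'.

Read 1: bits[0:10] width=10 -> value=1005 (bin 1111101101); offset now 10 = byte 1 bit 2; 14 bits remain
Read 2: bits[10:13] width=3 -> value=4 (bin 100); offset now 13 = byte 1 bit 5; 11 bits remain
Read 3: bits[13:20] width=7 -> value=63 (bin 0111111); offset now 20 = byte 2 bit 4; 4 bits remain
Read 4: bits[20:21] width=1 -> value=0 (bin 0); offset now 21 = byte 2 bit 5; 3 bits remain
Read 5: bits[21:22] width=1 -> value=1 (bin 1); offset now 22 = byte 2 bit 6; 2 bits remain

Answer: value=1005 offset=10
value=4 offset=13
value=63 offset=20
value=0 offset=21
value=1 offset=22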